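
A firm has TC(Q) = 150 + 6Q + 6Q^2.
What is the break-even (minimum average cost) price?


AC(Q) = 150/Q + 6 + 6Q
To minimize: dAC/dQ = -150/Q^2 + 6 = 0
Q^2 = 150/6 = 25
Q* = 5
Min AC = 150/5 + 6 + 6*5
Min AC = 30 + 6 + 30 = 66

66


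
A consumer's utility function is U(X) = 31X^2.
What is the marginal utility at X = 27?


MU = dU/dX = 31*2*X^(2-1)
MU = 62*X^1
At X = 27:
MU = 62 * 27^1
MU = 62 * 27 = 1674

1674


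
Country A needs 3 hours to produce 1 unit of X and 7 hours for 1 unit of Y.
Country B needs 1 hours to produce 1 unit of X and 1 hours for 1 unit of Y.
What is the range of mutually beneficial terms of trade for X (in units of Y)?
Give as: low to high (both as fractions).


Opportunity cost of X for Country A = hours_X / hours_Y = 3/7 = 3/7 units of Y
Opportunity cost of X for Country B = hours_X / hours_Y = 1/1 = 1 units of Y
Terms of trade must be between the two opportunity costs.
Range: 3/7 to 1

3/7 to 1


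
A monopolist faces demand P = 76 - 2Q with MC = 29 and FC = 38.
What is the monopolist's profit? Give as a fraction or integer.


MR = MC: 76 - 4Q = 29
Q* = 47/4
P* = 76 - 2*47/4 = 105/2
Profit = (P* - MC)*Q* - FC
= (105/2 - 29)*47/4 - 38
= 47/2*47/4 - 38
= 2209/8 - 38 = 1905/8

1905/8


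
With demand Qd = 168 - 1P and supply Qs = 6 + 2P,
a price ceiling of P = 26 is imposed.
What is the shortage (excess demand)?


At P = 26:
Qd = 168 - 1*26 = 142
Qs = 6 + 2*26 = 58
Shortage = Qd - Qs = 142 - 58 = 84

84


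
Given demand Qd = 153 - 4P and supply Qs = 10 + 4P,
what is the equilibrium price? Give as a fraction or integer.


At equilibrium, Qd = Qs.
153 - 4P = 10 + 4P
153 - 10 = 4P + 4P
143 = 8P
P* = 143/8 = 143/8

143/8


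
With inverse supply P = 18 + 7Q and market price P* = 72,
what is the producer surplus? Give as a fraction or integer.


Minimum supply price (at Q=0): P_min = 18
Quantity supplied at P* = 72:
Q* = (72 - 18)/7 = 54/7
PS = (1/2) * Q* * (P* - P_min)
PS = (1/2) * 54/7 * (72 - 18)
PS = (1/2) * 54/7 * 54 = 1458/7

1458/7


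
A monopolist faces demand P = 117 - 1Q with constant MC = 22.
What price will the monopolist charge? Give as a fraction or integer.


MR = 117 - 2Q
Set MR = MC: 117 - 2Q = 22
Q* = 95/2
Substitute into demand:
P* = 117 - 1*95/2 = 139/2

139/2


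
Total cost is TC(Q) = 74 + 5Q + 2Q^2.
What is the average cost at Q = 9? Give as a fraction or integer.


TC(9) = 74 + 5*9 + 2*9^2
TC(9) = 74 + 45 + 162 = 281
AC = TC/Q = 281/9 = 281/9

281/9


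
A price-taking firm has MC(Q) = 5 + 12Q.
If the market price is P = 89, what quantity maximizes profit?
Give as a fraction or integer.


In perfect competition, profit is maximized where P = MC.
89 = 5 + 12Q
84 = 12Q
Q* = 84/12 = 7

7


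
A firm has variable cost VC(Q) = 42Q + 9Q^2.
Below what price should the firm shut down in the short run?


AVC(Q) = VC(Q)/Q = 42 + 9Q
AVC is increasing in Q, so minimum AVC is at Q -> 0+.
Min AVC = 42
The firm should shut down if P < 42.

42


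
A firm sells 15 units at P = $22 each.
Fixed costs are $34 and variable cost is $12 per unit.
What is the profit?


Total Revenue = P * Q = 22 * 15 = $330
Total Cost = FC + VC*Q = 34 + 12*15 = $214
Profit = TR - TC = 330 - 214 = $116

$116


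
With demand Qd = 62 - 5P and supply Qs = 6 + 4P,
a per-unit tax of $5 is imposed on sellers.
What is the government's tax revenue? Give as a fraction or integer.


With tax on sellers, new supply: Qs' = 6 + 4(P - 5)
= 4P - 14
New equilibrium quantity:
Q_new = 178/9
Tax revenue = tax * Q_new = 5 * 178/9 = 890/9

890/9


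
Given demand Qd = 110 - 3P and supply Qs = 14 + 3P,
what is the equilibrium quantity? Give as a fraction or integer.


First find equilibrium price:
110 - 3P = 14 + 3P
P* = 96/6 = 16
Then substitute into demand:
Q* = 110 - 3 * 16 = 62

62


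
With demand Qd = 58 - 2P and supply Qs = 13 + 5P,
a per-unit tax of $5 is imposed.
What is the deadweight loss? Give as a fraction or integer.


Pre-tax equilibrium quantity: Q* = 316/7
Post-tax equilibrium quantity: Q_tax = 38
Reduction in quantity: Q* - Q_tax = 50/7
DWL = (1/2) * tax * (Q* - Q_tax)
DWL = (1/2) * 5 * 50/7 = 125/7

125/7


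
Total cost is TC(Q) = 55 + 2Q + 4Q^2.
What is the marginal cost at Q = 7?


MC = dTC/dQ = 2 + 2*4*Q
At Q = 7:
MC = 2 + 8*7
MC = 2 + 56 = 58

58


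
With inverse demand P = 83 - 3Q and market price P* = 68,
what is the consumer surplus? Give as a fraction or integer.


Maximum willingness to pay (at Q=0): P_max = 83
Quantity demanded at P* = 68:
Q* = (83 - 68)/3 = 5
CS = (1/2) * Q* * (P_max - P*)
CS = (1/2) * 5 * (83 - 68)
CS = (1/2) * 5 * 15 = 75/2

75/2


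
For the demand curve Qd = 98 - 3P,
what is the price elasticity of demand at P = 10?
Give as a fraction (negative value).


dQ/dP = -3
At P = 10: Q = 98 - 3*10 = 68
E = (dQ/dP)(P/Q) = (-3)(10/68) = -15/34

-15/34


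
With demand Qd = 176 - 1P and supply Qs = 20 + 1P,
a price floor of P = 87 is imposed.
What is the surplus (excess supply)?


At P = 87:
Qd = 176 - 1*87 = 89
Qs = 20 + 1*87 = 107
Surplus = Qs - Qd = 107 - 89 = 18

18


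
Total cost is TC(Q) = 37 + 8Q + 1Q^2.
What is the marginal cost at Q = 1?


MC = dTC/dQ = 8 + 2*1*Q
At Q = 1:
MC = 8 + 2*1
MC = 8 + 2 = 10

10


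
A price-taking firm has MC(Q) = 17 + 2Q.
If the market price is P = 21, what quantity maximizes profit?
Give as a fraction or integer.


In perfect competition, profit is maximized where P = MC.
21 = 17 + 2Q
4 = 2Q
Q* = 4/2 = 2

2


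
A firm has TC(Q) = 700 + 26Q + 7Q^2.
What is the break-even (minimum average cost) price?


AC(Q) = 700/Q + 26 + 7Q
To minimize: dAC/dQ = -700/Q^2 + 7 = 0
Q^2 = 700/7 = 100
Q* = 10
Min AC = 700/10 + 26 + 7*10
Min AC = 70 + 26 + 70 = 166

166


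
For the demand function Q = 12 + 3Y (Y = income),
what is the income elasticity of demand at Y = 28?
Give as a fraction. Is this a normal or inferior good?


dQ/dY = 3
At Y = 28: Q = 12 + 3*28 = 96
Ey = (dQ/dY)(Y/Q) = 3 * 28 / 96 = 7/8
Since Ey > 0, this is a normal good.

7/8 (normal good)


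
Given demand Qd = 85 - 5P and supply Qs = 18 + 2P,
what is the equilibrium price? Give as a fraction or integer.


At equilibrium, Qd = Qs.
85 - 5P = 18 + 2P
85 - 18 = 5P + 2P
67 = 7P
P* = 67/7 = 67/7

67/7


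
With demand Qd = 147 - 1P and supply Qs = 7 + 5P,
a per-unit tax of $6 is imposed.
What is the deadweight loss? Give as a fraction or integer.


Pre-tax equilibrium quantity: Q* = 371/3
Post-tax equilibrium quantity: Q_tax = 356/3
Reduction in quantity: Q* - Q_tax = 5
DWL = (1/2) * tax * (Q* - Q_tax)
DWL = (1/2) * 6 * 5 = 15

15


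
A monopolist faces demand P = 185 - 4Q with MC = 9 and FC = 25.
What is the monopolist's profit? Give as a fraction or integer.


MR = MC: 185 - 8Q = 9
Q* = 22
P* = 185 - 4*22 = 97
Profit = (P* - MC)*Q* - FC
= (97 - 9)*22 - 25
= 88*22 - 25
= 1936 - 25 = 1911

1911


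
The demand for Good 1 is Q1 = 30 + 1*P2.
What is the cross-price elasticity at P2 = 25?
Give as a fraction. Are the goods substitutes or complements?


dQ1/dP2 = 1
At P2 = 25: Q1 = 30 + 1*25 = 55
Exy = (dQ1/dP2)(P2/Q1) = 1 * 25 / 55 = 5/11
Since Exy > 0, the goods are substitutes.

5/11 (substitutes)


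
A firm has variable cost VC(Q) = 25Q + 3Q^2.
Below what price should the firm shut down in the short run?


AVC(Q) = VC(Q)/Q = 25 + 3Q
AVC is increasing in Q, so minimum AVC is at Q -> 0+.
Min AVC = 25
The firm should shut down if P < 25.

25


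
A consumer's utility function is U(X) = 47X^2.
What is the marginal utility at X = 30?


MU = dU/dX = 47*2*X^(2-1)
MU = 94*X^1
At X = 30:
MU = 94 * 30^1
MU = 94 * 30 = 2820

2820


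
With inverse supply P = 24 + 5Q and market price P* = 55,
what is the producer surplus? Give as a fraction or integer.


Minimum supply price (at Q=0): P_min = 24
Quantity supplied at P* = 55:
Q* = (55 - 24)/5 = 31/5
PS = (1/2) * Q* * (P* - P_min)
PS = (1/2) * 31/5 * (55 - 24)
PS = (1/2) * 31/5 * 31 = 961/10

961/10


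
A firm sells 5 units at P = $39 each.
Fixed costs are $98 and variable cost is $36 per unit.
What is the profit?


Total Revenue = P * Q = 39 * 5 = $195
Total Cost = FC + VC*Q = 98 + 36*5 = $278
Profit = TR - TC = 195 - 278 = $-83

$-83


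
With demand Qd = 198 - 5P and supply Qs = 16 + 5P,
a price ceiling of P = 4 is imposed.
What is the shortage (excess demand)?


At P = 4:
Qd = 198 - 5*4 = 178
Qs = 16 + 5*4 = 36
Shortage = Qd - Qs = 178 - 36 = 142

142


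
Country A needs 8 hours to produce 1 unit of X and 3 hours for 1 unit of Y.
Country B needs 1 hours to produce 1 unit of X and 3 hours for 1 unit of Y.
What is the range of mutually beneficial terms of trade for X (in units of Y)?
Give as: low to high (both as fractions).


Opportunity cost of X for Country A = hours_X / hours_Y = 8/3 = 8/3 units of Y
Opportunity cost of X for Country B = hours_X / hours_Y = 1/3 = 1/3 units of Y
Terms of trade must be between the two opportunity costs.
Range: 1/3 to 8/3

1/3 to 8/3


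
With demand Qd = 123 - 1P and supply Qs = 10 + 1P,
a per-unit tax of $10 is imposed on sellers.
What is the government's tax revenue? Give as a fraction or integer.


With tax on sellers, new supply: Qs' = 10 + 1(P - 10)
= 0 + 1P
New equilibrium quantity:
Q_new = 123/2
Tax revenue = tax * Q_new = 10 * 123/2 = 615

615


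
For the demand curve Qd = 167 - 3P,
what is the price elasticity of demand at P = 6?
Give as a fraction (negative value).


dQ/dP = -3
At P = 6: Q = 167 - 3*6 = 149
E = (dQ/dP)(P/Q) = (-3)(6/149) = -18/149

-18/149


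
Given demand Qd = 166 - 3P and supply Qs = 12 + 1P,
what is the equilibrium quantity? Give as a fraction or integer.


First find equilibrium price:
166 - 3P = 12 + 1P
P* = 154/4 = 77/2
Then substitute into demand:
Q* = 166 - 3 * 77/2 = 101/2

101/2


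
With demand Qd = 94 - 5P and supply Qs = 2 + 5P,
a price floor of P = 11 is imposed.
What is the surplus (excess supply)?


At P = 11:
Qd = 94 - 5*11 = 39
Qs = 2 + 5*11 = 57
Surplus = Qs - Qd = 57 - 39 = 18

18


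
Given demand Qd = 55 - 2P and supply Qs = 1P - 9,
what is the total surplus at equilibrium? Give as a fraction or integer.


Find equilibrium: 55 - 2P = 1P - 9
55 + 9 = 3P
P* = 64/3 = 64/3
Q* = 1*64/3 - 9 = 37/3
Inverse demand: P = 55/2 - Q/2, so P_max = 55/2
Inverse supply: P = 9 + Q/1, so P_min = 9
CS = (1/2) * 37/3 * (55/2 - 64/3) = 1369/36
PS = (1/2) * 37/3 * (64/3 - 9) = 1369/18
TS = CS + PS = 1369/36 + 1369/18 = 1369/12

1369/12


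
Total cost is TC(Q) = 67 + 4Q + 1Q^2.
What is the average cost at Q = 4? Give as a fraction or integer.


TC(4) = 67 + 4*4 + 1*4^2
TC(4) = 67 + 16 + 16 = 99
AC = TC/Q = 99/4 = 99/4

99/4


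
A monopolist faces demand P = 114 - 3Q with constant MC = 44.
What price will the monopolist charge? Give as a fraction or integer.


MR = 114 - 6Q
Set MR = MC: 114 - 6Q = 44
Q* = 35/3
Substitute into demand:
P* = 114 - 3*35/3 = 79

79


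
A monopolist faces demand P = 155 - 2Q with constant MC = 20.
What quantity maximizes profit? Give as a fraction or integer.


TR = P*Q = (155 - 2Q)Q = 155Q - 2Q^2
MR = dTR/dQ = 155 - 4Q
Set MR = MC:
155 - 4Q = 20
135 = 4Q
Q* = 135/4 = 135/4

135/4


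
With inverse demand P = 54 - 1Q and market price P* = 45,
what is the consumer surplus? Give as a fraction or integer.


Maximum willingness to pay (at Q=0): P_max = 54
Quantity demanded at P* = 45:
Q* = (54 - 45)/1 = 9
CS = (1/2) * Q* * (P_max - P*)
CS = (1/2) * 9 * (54 - 45)
CS = (1/2) * 9 * 9 = 81/2

81/2


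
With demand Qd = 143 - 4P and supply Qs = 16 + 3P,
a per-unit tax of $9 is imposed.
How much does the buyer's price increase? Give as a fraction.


With a per-unit tax, the buyer's price increase depends on relative slopes.
Supply slope: d = 3, Demand slope: b = 4
Buyer's price increase = d * tax / (b + d)
= 3 * 9 / (4 + 3)
= 27 / 7 = 27/7

27/7


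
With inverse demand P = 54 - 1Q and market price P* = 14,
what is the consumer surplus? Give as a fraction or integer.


Maximum willingness to pay (at Q=0): P_max = 54
Quantity demanded at P* = 14:
Q* = (54 - 14)/1 = 40
CS = (1/2) * Q* * (P_max - P*)
CS = (1/2) * 40 * (54 - 14)
CS = (1/2) * 40 * 40 = 800

800


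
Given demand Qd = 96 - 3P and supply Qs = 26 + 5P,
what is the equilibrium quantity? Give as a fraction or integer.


First find equilibrium price:
96 - 3P = 26 + 5P
P* = 70/8 = 35/4
Then substitute into demand:
Q* = 96 - 3 * 35/4 = 279/4

279/4


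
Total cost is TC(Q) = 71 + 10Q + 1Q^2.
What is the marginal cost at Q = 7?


MC = dTC/dQ = 10 + 2*1*Q
At Q = 7:
MC = 10 + 2*7
MC = 10 + 14 = 24

24


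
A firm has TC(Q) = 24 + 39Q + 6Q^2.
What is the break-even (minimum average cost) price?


AC(Q) = 24/Q + 39 + 6Q
To minimize: dAC/dQ = -24/Q^2 + 6 = 0
Q^2 = 24/6 = 4
Q* = 2
Min AC = 24/2 + 39 + 6*2
Min AC = 12 + 39 + 12 = 63

63


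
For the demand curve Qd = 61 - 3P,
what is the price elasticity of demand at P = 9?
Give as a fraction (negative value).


dQ/dP = -3
At P = 9: Q = 61 - 3*9 = 34
E = (dQ/dP)(P/Q) = (-3)(9/34) = -27/34

-27/34


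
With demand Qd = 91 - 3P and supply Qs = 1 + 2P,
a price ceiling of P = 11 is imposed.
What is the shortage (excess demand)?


At P = 11:
Qd = 91 - 3*11 = 58
Qs = 1 + 2*11 = 23
Shortage = Qd - Qs = 58 - 23 = 35

35


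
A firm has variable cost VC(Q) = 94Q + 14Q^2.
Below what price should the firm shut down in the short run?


AVC(Q) = VC(Q)/Q = 94 + 14Q
AVC is increasing in Q, so minimum AVC is at Q -> 0+.
Min AVC = 94
The firm should shut down if P < 94.

94


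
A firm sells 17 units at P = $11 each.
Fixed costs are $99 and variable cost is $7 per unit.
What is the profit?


Total Revenue = P * Q = 11 * 17 = $187
Total Cost = FC + VC*Q = 99 + 7*17 = $218
Profit = TR - TC = 187 - 218 = $-31

$-31


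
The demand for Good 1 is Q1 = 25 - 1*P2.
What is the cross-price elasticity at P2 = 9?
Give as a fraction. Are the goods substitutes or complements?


dQ1/dP2 = -1
At P2 = 9: Q1 = 25 - 1*9 = 16
Exy = (dQ1/dP2)(P2/Q1) = -1 * 9 / 16 = -9/16
Since Exy < 0, the goods are complements.

-9/16 (complements)


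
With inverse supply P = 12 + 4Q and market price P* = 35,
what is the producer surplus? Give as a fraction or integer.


Minimum supply price (at Q=0): P_min = 12
Quantity supplied at P* = 35:
Q* = (35 - 12)/4 = 23/4
PS = (1/2) * Q* * (P* - P_min)
PS = (1/2) * 23/4 * (35 - 12)
PS = (1/2) * 23/4 * 23 = 529/8

529/8


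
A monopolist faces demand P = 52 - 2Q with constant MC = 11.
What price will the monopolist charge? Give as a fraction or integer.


MR = 52 - 4Q
Set MR = MC: 52 - 4Q = 11
Q* = 41/4
Substitute into demand:
P* = 52 - 2*41/4 = 63/2

63/2


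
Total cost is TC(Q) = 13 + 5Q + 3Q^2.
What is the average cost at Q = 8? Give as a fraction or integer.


TC(8) = 13 + 5*8 + 3*8^2
TC(8) = 13 + 40 + 192 = 245
AC = TC/Q = 245/8 = 245/8

245/8


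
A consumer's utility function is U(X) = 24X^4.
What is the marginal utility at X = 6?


MU = dU/dX = 24*4*X^(4-1)
MU = 96*X^3
At X = 6:
MU = 96 * 6^3
MU = 96 * 216 = 20736

20736


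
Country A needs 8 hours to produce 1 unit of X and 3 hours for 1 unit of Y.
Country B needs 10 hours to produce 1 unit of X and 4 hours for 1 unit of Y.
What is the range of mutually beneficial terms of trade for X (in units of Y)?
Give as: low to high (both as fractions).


Opportunity cost of X for Country A = hours_X / hours_Y = 8/3 = 8/3 units of Y
Opportunity cost of X for Country B = hours_X / hours_Y = 10/4 = 5/2 units of Y
Terms of trade must be between the two opportunity costs.
Range: 5/2 to 8/3

5/2 to 8/3


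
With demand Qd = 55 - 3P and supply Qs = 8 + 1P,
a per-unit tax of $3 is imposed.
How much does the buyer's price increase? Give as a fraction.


With a per-unit tax, the buyer's price increase depends on relative slopes.
Supply slope: d = 1, Demand slope: b = 3
Buyer's price increase = d * tax / (b + d)
= 1 * 3 / (3 + 1)
= 3 / 4 = 3/4

3/4


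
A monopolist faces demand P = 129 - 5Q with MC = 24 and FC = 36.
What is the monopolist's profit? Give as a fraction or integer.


MR = MC: 129 - 10Q = 24
Q* = 21/2
P* = 129 - 5*21/2 = 153/2
Profit = (P* - MC)*Q* - FC
= (153/2 - 24)*21/2 - 36
= 105/2*21/2 - 36
= 2205/4 - 36 = 2061/4

2061/4


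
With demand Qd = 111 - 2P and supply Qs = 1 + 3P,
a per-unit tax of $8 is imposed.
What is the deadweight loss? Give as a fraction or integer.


Pre-tax equilibrium quantity: Q* = 67
Post-tax equilibrium quantity: Q_tax = 287/5
Reduction in quantity: Q* - Q_tax = 48/5
DWL = (1/2) * tax * (Q* - Q_tax)
DWL = (1/2) * 8 * 48/5 = 192/5

192/5


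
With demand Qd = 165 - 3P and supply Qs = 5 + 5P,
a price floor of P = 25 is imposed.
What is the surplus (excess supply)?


At P = 25:
Qd = 165 - 3*25 = 90
Qs = 5 + 5*25 = 130
Surplus = Qs - Qd = 130 - 90 = 40

40


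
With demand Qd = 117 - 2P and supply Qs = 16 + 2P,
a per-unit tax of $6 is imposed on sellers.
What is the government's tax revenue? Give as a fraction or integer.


With tax on sellers, new supply: Qs' = 16 + 2(P - 6)
= 4 + 2P
New equilibrium quantity:
Q_new = 121/2
Tax revenue = tax * Q_new = 6 * 121/2 = 363

363


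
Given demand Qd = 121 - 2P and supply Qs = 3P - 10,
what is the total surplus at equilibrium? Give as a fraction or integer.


Find equilibrium: 121 - 2P = 3P - 10
121 + 10 = 5P
P* = 131/5 = 131/5
Q* = 3*131/5 - 10 = 343/5
Inverse demand: P = 121/2 - Q/2, so P_max = 121/2
Inverse supply: P = 10/3 + Q/3, so P_min = 10/3
CS = (1/2) * 343/5 * (121/2 - 131/5) = 117649/100
PS = (1/2) * 343/5 * (131/5 - 10/3) = 117649/150
TS = CS + PS = 117649/100 + 117649/150 = 117649/60

117649/60


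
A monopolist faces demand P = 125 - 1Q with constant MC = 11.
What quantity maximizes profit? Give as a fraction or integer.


TR = P*Q = (125 - 1Q)Q = 125Q - 1Q^2
MR = dTR/dQ = 125 - 2Q
Set MR = MC:
125 - 2Q = 11
114 = 2Q
Q* = 114/2 = 57

57


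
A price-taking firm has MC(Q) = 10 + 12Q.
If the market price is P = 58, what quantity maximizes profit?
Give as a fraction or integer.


In perfect competition, profit is maximized where P = MC.
58 = 10 + 12Q
48 = 12Q
Q* = 48/12 = 4

4


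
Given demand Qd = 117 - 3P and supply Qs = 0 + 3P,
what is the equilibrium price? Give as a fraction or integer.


At equilibrium, Qd = Qs.
117 - 3P = 0 + 3P
117 - 0 = 3P + 3P
117 = 6P
P* = 117/6 = 39/2

39/2


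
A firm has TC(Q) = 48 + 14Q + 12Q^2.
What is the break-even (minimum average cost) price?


AC(Q) = 48/Q + 14 + 12Q
To minimize: dAC/dQ = -48/Q^2 + 12 = 0
Q^2 = 48/12 = 4
Q* = 2
Min AC = 48/2 + 14 + 12*2
Min AC = 24 + 14 + 24 = 62

62


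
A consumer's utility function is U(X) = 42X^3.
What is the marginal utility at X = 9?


MU = dU/dX = 42*3*X^(3-1)
MU = 126*X^2
At X = 9:
MU = 126 * 9^2
MU = 126 * 81 = 10206

10206


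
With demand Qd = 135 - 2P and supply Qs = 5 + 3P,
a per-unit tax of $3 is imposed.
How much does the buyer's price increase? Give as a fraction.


With a per-unit tax, the buyer's price increase depends on relative slopes.
Supply slope: d = 3, Demand slope: b = 2
Buyer's price increase = d * tax / (b + d)
= 3 * 3 / (2 + 3)
= 9 / 5 = 9/5

9/5


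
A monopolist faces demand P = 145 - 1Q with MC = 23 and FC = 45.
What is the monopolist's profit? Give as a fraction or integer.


MR = MC: 145 - 2Q = 23
Q* = 61
P* = 145 - 1*61 = 84
Profit = (P* - MC)*Q* - FC
= (84 - 23)*61 - 45
= 61*61 - 45
= 3721 - 45 = 3676

3676


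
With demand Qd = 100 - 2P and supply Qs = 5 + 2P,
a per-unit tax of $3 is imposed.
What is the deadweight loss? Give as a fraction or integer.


Pre-tax equilibrium quantity: Q* = 105/2
Post-tax equilibrium quantity: Q_tax = 99/2
Reduction in quantity: Q* - Q_tax = 3
DWL = (1/2) * tax * (Q* - Q_tax)
DWL = (1/2) * 3 * 3 = 9/2

9/2


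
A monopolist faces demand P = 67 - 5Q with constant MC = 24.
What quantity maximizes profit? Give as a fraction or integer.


TR = P*Q = (67 - 5Q)Q = 67Q - 5Q^2
MR = dTR/dQ = 67 - 10Q
Set MR = MC:
67 - 10Q = 24
43 = 10Q
Q* = 43/10 = 43/10

43/10


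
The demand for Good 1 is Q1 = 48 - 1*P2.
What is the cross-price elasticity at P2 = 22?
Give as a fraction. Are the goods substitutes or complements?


dQ1/dP2 = -1
At P2 = 22: Q1 = 48 - 1*22 = 26
Exy = (dQ1/dP2)(P2/Q1) = -1 * 22 / 26 = -11/13
Since Exy < 0, the goods are complements.

-11/13 (complements)


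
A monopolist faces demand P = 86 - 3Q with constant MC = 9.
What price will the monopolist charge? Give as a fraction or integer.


MR = 86 - 6Q
Set MR = MC: 86 - 6Q = 9
Q* = 77/6
Substitute into demand:
P* = 86 - 3*77/6 = 95/2

95/2


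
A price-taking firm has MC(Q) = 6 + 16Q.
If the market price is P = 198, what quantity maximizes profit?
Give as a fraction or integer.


In perfect competition, profit is maximized where P = MC.
198 = 6 + 16Q
192 = 16Q
Q* = 192/16 = 12

12


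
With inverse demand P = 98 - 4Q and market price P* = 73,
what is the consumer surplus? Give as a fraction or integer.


Maximum willingness to pay (at Q=0): P_max = 98
Quantity demanded at P* = 73:
Q* = (98 - 73)/4 = 25/4
CS = (1/2) * Q* * (P_max - P*)
CS = (1/2) * 25/4 * (98 - 73)
CS = (1/2) * 25/4 * 25 = 625/8

625/8


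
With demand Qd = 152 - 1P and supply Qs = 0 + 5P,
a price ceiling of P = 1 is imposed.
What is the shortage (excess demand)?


At P = 1:
Qd = 152 - 1*1 = 151
Qs = 0 + 5*1 = 5
Shortage = Qd - Qs = 151 - 5 = 146

146


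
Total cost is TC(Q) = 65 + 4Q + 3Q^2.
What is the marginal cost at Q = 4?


MC = dTC/dQ = 4 + 2*3*Q
At Q = 4:
MC = 4 + 6*4
MC = 4 + 24 = 28

28


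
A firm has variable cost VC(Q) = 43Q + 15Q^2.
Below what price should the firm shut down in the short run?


AVC(Q) = VC(Q)/Q = 43 + 15Q
AVC is increasing in Q, so minimum AVC is at Q -> 0+.
Min AVC = 43
The firm should shut down if P < 43.

43


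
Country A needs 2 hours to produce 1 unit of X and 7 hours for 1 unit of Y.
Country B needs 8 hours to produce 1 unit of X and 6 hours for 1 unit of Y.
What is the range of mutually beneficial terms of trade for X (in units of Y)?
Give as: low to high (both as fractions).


Opportunity cost of X for Country A = hours_X / hours_Y = 2/7 = 2/7 units of Y
Opportunity cost of X for Country B = hours_X / hours_Y = 8/6 = 4/3 units of Y
Terms of trade must be between the two opportunity costs.
Range: 2/7 to 4/3

2/7 to 4/3


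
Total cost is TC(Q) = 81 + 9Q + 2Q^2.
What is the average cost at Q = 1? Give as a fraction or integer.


TC(1) = 81 + 9*1 + 2*1^2
TC(1) = 81 + 9 + 2 = 92
AC = TC/Q = 92/1 = 92

92


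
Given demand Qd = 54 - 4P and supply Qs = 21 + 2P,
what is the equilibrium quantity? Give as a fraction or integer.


First find equilibrium price:
54 - 4P = 21 + 2P
P* = 33/6 = 11/2
Then substitute into demand:
Q* = 54 - 4 * 11/2 = 32

32


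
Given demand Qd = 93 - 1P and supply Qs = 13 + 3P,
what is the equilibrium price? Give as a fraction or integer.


At equilibrium, Qd = Qs.
93 - 1P = 13 + 3P
93 - 13 = 1P + 3P
80 = 4P
P* = 80/4 = 20

20


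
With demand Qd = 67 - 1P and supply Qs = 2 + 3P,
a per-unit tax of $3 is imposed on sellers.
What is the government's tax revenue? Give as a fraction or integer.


With tax on sellers, new supply: Qs' = 2 + 3(P - 3)
= 3P - 7
New equilibrium quantity:
Q_new = 97/2
Tax revenue = tax * Q_new = 3 * 97/2 = 291/2

291/2


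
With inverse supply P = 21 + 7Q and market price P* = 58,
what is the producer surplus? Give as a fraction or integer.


Minimum supply price (at Q=0): P_min = 21
Quantity supplied at P* = 58:
Q* = (58 - 21)/7 = 37/7
PS = (1/2) * Q* * (P* - P_min)
PS = (1/2) * 37/7 * (58 - 21)
PS = (1/2) * 37/7 * 37 = 1369/14

1369/14


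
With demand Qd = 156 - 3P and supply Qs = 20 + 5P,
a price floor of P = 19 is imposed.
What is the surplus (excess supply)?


At P = 19:
Qd = 156 - 3*19 = 99
Qs = 20 + 5*19 = 115
Surplus = Qs - Qd = 115 - 99 = 16

16


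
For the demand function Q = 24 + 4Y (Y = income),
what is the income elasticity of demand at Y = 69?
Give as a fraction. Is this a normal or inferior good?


dQ/dY = 4
At Y = 69: Q = 24 + 4*69 = 300
Ey = (dQ/dY)(Y/Q) = 4 * 69 / 300 = 23/25
Since Ey > 0, this is a normal good.

23/25 (normal good)


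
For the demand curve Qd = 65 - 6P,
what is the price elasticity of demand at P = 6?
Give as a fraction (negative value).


dQ/dP = -6
At P = 6: Q = 65 - 6*6 = 29
E = (dQ/dP)(P/Q) = (-6)(6/29) = -36/29

-36/29


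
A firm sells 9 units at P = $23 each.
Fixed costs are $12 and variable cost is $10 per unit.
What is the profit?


Total Revenue = P * Q = 23 * 9 = $207
Total Cost = FC + VC*Q = 12 + 10*9 = $102
Profit = TR - TC = 207 - 102 = $105

$105


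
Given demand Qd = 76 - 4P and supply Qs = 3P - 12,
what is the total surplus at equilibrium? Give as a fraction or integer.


Find equilibrium: 76 - 4P = 3P - 12
76 + 12 = 7P
P* = 88/7 = 88/7
Q* = 3*88/7 - 12 = 180/7
Inverse demand: P = 19 - Q/4, so P_max = 19
Inverse supply: P = 4 + Q/3, so P_min = 4
CS = (1/2) * 180/7 * (19 - 88/7) = 4050/49
PS = (1/2) * 180/7 * (88/7 - 4) = 5400/49
TS = CS + PS = 4050/49 + 5400/49 = 1350/7

1350/7


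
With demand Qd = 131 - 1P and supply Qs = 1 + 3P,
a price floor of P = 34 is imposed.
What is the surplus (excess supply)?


At P = 34:
Qd = 131 - 1*34 = 97
Qs = 1 + 3*34 = 103
Surplus = Qs - Qd = 103 - 97 = 6

6


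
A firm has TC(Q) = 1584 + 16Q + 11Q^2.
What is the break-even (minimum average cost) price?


AC(Q) = 1584/Q + 16 + 11Q
To minimize: dAC/dQ = -1584/Q^2 + 11 = 0
Q^2 = 1584/11 = 144
Q* = 12
Min AC = 1584/12 + 16 + 11*12
Min AC = 132 + 16 + 132 = 280

280


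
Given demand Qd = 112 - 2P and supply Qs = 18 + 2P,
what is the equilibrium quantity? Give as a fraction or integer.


First find equilibrium price:
112 - 2P = 18 + 2P
P* = 94/4 = 47/2
Then substitute into demand:
Q* = 112 - 2 * 47/2 = 65

65


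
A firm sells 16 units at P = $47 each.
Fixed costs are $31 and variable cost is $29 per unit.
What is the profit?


Total Revenue = P * Q = 47 * 16 = $752
Total Cost = FC + VC*Q = 31 + 29*16 = $495
Profit = TR - TC = 752 - 495 = $257

$257


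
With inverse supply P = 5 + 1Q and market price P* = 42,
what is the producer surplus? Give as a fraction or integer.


Minimum supply price (at Q=0): P_min = 5
Quantity supplied at P* = 42:
Q* = (42 - 5)/1 = 37
PS = (1/2) * Q* * (P* - P_min)
PS = (1/2) * 37 * (42 - 5)
PS = (1/2) * 37 * 37 = 1369/2

1369/2


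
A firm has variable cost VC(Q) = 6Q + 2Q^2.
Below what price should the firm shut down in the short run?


AVC(Q) = VC(Q)/Q = 6 + 2Q
AVC is increasing in Q, so minimum AVC is at Q -> 0+.
Min AVC = 6
The firm should shut down if P < 6.

6


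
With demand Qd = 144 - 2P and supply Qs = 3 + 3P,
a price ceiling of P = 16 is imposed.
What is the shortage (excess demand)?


At P = 16:
Qd = 144 - 2*16 = 112
Qs = 3 + 3*16 = 51
Shortage = Qd - Qs = 112 - 51 = 61

61


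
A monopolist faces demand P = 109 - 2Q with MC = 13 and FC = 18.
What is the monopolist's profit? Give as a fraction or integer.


MR = MC: 109 - 4Q = 13
Q* = 24
P* = 109 - 2*24 = 61
Profit = (P* - MC)*Q* - FC
= (61 - 13)*24 - 18
= 48*24 - 18
= 1152 - 18 = 1134

1134


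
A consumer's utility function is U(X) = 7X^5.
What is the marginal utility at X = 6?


MU = dU/dX = 7*5*X^(5-1)
MU = 35*X^4
At X = 6:
MU = 35 * 6^4
MU = 35 * 1296 = 45360

45360


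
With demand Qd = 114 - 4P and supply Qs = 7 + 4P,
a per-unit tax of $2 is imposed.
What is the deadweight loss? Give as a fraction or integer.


Pre-tax equilibrium quantity: Q* = 121/2
Post-tax equilibrium quantity: Q_tax = 113/2
Reduction in quantity: Q* - Q_tax = 4
DWL = (1/2) * tax * (Q* - Q_tax)
DWL = (1/2) * 2 * 4 = 4

4


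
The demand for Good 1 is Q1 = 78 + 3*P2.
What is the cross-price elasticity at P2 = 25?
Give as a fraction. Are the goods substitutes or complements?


dQ1/dP2 = 3
At P2 = 25: Q1 = 78 + 3*25 = 153
Exy = (dQ1/dP2)(P2/Q1) = 3 * 25 / 153 = 25/51
Since Exy > 0, the goods are substitutes.

25/51 (substitutes)


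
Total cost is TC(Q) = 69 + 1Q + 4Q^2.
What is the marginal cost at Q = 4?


MC = dTC/dQ = 1 + 2*4*Q
At Q = 4:
MC = 1 + 8*4
MC = 1 + 32 = 33

33


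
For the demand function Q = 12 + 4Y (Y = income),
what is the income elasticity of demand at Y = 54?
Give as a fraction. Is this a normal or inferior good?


dQ/dY = 4
At Y = 54: Q = 12 + 4*54 = 228
Ey = (dQ/dY)(Y/Q) = 4 * 54 / 228 = 18/19
Since Ey > 0, this is a normal good.

18/19 (normal good)


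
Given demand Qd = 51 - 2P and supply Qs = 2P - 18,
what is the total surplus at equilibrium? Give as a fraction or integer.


Find equilibrium: 51 - 2P = 2P - 18
51 + 18 = 4P
P* = 69/4 = 69/4
Q* = 2*69/4 - 18 = 33/2
Inverse demand: P = 51/2 - Q/2, so P_max = 51/2
Inverse supply: P = 9 + Q/2, so P_min = 9
CS = (1/2) * 33/2 * (51/2 - 69/4) = 1089/16
PS = (1/2) * 33/2 * (69/4 - 9) = 1089/16
TS = CS + PS = 1089/16 + 1089/16 = 1089/8

1089/8


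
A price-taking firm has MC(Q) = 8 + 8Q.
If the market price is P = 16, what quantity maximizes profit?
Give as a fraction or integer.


In perfect competition, profit is maximized where P = MC.
16 = 8 + 8Q
8 = 8Q
Q* = 8/8 = 1

1


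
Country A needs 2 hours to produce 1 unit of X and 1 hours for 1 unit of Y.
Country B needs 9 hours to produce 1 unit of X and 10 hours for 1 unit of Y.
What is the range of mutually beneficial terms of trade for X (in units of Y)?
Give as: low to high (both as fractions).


Opportunity cost of X for Country A = hours_X / hours_Y = 2/1 = 2 units of Y
Opportunity cost of X for Country B = hours_X / hours_Y = 9/10 = 9/10 units of Y
Terms of trade must be between the two opportunity costs.
Range: 9/10 to 2

9/10 to 2


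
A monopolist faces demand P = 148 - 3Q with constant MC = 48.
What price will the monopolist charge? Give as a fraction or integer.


MR = 148 - 6Q
Set MR = MC: 148 - 6Q = 48
Q* = 50/3
Substitute into demand:
P* = 148 - 3*50/3 = 98

98


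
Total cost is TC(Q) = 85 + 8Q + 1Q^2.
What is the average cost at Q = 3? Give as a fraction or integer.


TC(3) = 85 + 8*3 + 1*3^2
TC(3) = 85 + 24 + 9 = 118
AC = TC/Q = 118/3 = 118/3

118/3


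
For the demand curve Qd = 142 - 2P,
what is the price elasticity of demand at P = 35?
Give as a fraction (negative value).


dQ/dP = -2
At P = 35: Q = 142 - 2*35 = 72
E = (dQ/dP)(P/Q) = (-2)(35/72) = -35/36

-35/36


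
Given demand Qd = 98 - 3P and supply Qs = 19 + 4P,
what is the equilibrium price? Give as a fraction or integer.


At equilibrium, Qd = Qs.
98 - 3P = 19 + 4P
98 - 19 = 3P + 4P
79 = 7P
P* = 79/7 = 79/7

79/7


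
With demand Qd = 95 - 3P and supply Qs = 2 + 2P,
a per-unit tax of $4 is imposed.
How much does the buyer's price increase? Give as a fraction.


With a per-unit tax, the buyer's price increase depends on relative slopes.
Supply slope: d = 2, Demand slope: b = 3
Buyer's price increase = d * tax / (b + d)
= 2 * 4 / (3 + 2)
= 8 / 5 = 8/5

8/5


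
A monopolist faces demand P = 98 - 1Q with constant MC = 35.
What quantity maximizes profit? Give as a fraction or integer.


TR = P*Q = (98 - 1Q)Q = 98Q - 1Q^2
MR = dTR/dQ = 98 - 2Q
Set MR = MC:
98 - 2Q = 35
63 = 2Q
Q* = 63/2 = 63/2

63/2


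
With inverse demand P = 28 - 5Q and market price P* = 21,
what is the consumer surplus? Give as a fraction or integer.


Maximum willingness to pay (at Q=0): P_max = 28
Quantity demanded at P* = 21:
Q* = (28 - 21)/5 = 7/5
CS = (1/2) * Q* * (P_max - P*)
CS = (1/2) * 7/5 * (28 - 21)
CS = (1/2) * 7/5 * 7 = 49/10

49/10


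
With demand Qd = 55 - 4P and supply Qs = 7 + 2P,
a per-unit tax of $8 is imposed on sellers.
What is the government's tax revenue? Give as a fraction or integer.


With tax on sellers, new supply: Qs' = 7 + 2(P - 8)
= 2P - 9
New equilibrium quantity:
Q_new = 37/3
Tax revenue = tax * Q_new = 8 * 37/3 = 296/3

296/3


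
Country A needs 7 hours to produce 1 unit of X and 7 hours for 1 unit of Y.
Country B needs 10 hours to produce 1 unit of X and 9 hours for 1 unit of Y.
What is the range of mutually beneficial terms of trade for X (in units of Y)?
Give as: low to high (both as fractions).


Opportunity cost of X for Country A = hours_X / hours_Y = 7/7 = 1 units of Y
Opportunity cost of X for Country B = hours_X / hours_Y = 10/9 = 10/9 units of Y
Terms of trade must be between the two opportunity costs.
Range: 1 to 10/9

1 to 10/9


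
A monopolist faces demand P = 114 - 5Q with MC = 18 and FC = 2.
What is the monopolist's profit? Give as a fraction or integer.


MR = MC: 114 - 10Q = 18
Q* = 48/5
P* = 114 - 5*48/5 = 66
Profit = (P* - MC)*Q* - FC
= (66 - 18)*48/5 - 2
= 48*48/5 - 2
= 2304/5 - 2 = 2294/5

2294/5


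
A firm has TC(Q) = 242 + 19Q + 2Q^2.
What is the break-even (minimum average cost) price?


AC(Q) = 242/Q + 19 + 2Q
To minimize: dAC/dQ = -242/Q^2 + 2 = 0
Q^2 = 242/2 = 121
Q* = 11
Min AC = 242/11 + 19 + 2*11
Min AC = 22 + 19 + 22 = 63

63


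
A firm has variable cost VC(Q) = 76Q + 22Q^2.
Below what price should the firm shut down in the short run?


AVC(Q) = VC(Q)/Q = 76 + 22Q
AVC is increasing in Q, so minimum AVC is at Q -> 0+.
Min AVC = 76
The firm should shut down if P < 76.

76


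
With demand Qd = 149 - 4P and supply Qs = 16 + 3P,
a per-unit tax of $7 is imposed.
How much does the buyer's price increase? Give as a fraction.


With a per-unit tax, the buyer's price increase depends on relative slopes.
Supply slope: d = 3, Demand slope: b = 4
Buyer's price increase = d * tax / (b + d)
= 3 * 7 / (4 + 3)
= 21 / 7 = 3

3


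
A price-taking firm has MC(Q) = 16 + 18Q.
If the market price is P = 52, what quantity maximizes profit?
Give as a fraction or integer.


In perfect competition, profit is maximized where P = MC.
52 = 16 + 18Q
36 = 18Q
Q* = 36/18 = 2

2


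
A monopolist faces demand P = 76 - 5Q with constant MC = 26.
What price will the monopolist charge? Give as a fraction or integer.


MR = 76 - 10Q
Set MR = MC: 76 - 10Q = 26
Q* = 5
Substitute into demand:
P* = 76 - 5*5 = 51

51


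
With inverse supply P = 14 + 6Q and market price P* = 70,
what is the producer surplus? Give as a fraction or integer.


Minimum supply price (at Q=0): P_min = 14
Quantity supplied at P* = 70:
Q* = (70 - 14)/6 = 28/3
PS = (1/2) * Q* * (P* - P_min)
PS = (1/2) * 28/3 * (70 - 14)
PS = (1/2) * 28/3 * 56 = 784/3

784/3


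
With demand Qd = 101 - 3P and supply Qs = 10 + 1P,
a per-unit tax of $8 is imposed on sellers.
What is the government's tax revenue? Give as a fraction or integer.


With tax on sellers, new supply: Qs' = 10 + 1(P - 8)
= 2 + 1P
New equilibrium quantity:
Q_new = 107/4
Tax revenue = tax * Q_new = 8 * 107/4 = 214

214


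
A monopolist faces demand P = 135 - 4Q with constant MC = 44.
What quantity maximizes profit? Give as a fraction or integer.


TR = P*Q = (135 - 4Q)Q = 135Q - 4Q^2
MR = dTR/dQ = 135 - 8Q
Set MR = MC:
135 - 8Q = 44
91 = 8Q
Q* = 91/8 = 91/8

91/8


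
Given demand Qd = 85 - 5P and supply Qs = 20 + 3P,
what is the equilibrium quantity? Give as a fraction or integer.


First find equilibrium price:
85 - 5P = 20 + 3P
P* = 65/8 = 65/8
Then substitute into demand:
Q* = 85 - 5 * 65/8 = 355/8

355/8


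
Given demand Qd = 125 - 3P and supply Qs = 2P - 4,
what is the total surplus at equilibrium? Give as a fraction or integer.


Find equilibrium: 125 - 3P = 2P - 4
125 + 4 = 5P
P* = 129/5 = 129/5
Q* = 2*129/5 - 4 = 238/5
Inverse demand: P = 125/3 - Q/3, so P_max = 125/3
Inverse supply: P = 2 + Q/2, so P_min = 2
CS = (1/2) * 238/5 * (125/3 - 129/5) = 28322/75
PS = (1/2) * 238/5 * (129/5 - 2) = 14161/25
TS = CS + PS = 28322/75 + 14161/25 = 14161/15

14161/15


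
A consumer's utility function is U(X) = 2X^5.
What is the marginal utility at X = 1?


MU = dU/dX = 2*5*X^(5-1)
MU = 10*X^4
At X = 1:
MU = 10 * 1^4
MU = 10 * 1 = 10

10


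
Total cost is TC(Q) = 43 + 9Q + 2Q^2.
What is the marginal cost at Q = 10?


MC = dTC/dQ = 9 + 2*2*Q
At Q = 10:
MC = 9 + 4*10
MC = 9 + 40 = 49

49


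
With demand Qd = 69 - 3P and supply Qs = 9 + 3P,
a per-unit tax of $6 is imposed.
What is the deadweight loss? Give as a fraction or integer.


Pre-tax equilibrium quantity: Q* = 39
Post-tax equilibrium quantity: Q_tax = 30
Reduction in quantity: Q* - Q_tax = 9
DWL = (1/2) * tax * (Q* - Q_tax)
DWL = (1/2) * 6 * 9 = 27

27


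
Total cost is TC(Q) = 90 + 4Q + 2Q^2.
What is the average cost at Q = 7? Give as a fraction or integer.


TC(7) = 90 + 4*7 + 2*7^2
TC(7) = 90 + 28 + 98 = 216
AC = TC/Q = 216/7 = 216/7

216/7


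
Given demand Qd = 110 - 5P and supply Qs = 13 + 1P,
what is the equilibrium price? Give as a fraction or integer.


At equilibrium, Qd = Qs.
110 - 5P = 13 + 1P
110 - 13 = 5P + 1P
97 = 6P
P* = 97/6 = 97/6

97/6


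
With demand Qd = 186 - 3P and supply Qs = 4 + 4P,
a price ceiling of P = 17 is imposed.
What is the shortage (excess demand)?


At P = 17:
Qd = 186 - 3*17 = 135
Qs = 4 + 4*17 = 72
Shortage = Qd - Qs = 135 - 72 = 63

63


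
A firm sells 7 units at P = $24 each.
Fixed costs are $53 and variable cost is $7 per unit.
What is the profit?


Total Revenue = P * Q = 24 * 7 = $168
Total Cost = FC + VC*Q = 53 + 7*7 = $102
Profit = TR - TC = 168 - 102 = $66

$66


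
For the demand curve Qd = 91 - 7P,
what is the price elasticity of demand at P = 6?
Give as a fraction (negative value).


dQ/dP = -7
At P = 6: Q = 91 - 7*6 = 49
E = (dQ/dP)(P/Q) = (-7)(6/49) = -6/7

-6/7


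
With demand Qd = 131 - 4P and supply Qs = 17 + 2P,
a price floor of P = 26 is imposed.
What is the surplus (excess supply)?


At P = 26:
Qd = 131 - 4*26 = 27
Qs = 17 + 2*26 = 69
Surplus = Qs - Qd = 69 - 27 = 42

42


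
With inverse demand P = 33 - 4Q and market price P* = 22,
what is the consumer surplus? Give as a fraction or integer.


Maximum willingness to pay (at Q=0): P_max = 33
Quantity demanded at P* = 22:
Q* = (33 - 22)/4 = 11/4
CS = (1/2) * Q* * (P_max - P*)
CS = (1/2) * 11/4 * (33 - 22)
CS = (1/2) * 11/4 * 11 = 121/8

121/8


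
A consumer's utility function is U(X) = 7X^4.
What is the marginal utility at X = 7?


MU = dU/dX = 7*4*X^(4-1)
MU = 28*X^3
At X = 7:
MU = 28 * 7^3
MU = 28 * 343 = 9604

9604


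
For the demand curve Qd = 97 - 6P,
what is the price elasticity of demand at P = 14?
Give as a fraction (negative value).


dQ/dP = -6
At P = 14: Q = 97 - 6*14 = 13
E = (dQ/dP)(P/Q) = (-6)(14/13) = -84/13

-84/13


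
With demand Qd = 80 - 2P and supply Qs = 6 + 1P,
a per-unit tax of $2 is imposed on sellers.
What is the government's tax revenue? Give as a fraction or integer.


With tax on sellers, new supply: Qs' = 6 + 1(P - 2)
= 4 + 1P
New equilibrium quantity:
Q_new = 88/3
Tax revenue = tax * Q_new = 2 * 88/3 = 176/3

176/3


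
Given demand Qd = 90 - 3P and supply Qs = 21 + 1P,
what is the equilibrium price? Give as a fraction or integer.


At equilibrium, Qd = Qs.
90 - 3P = 21 + 1P
90 - 21 = 3P + 1P
69 = 4P
P* = 69/4 = 69/4

69/4


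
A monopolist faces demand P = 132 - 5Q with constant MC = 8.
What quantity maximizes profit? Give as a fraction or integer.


TR = P*Q = (132 - 5Q)Q = 132Q - 5Q^2
MR = dTR/dQ = 132 - 10Q
Set MR = MC:
132 - 10Q = 8
124 = 10Q
Q* = 124/10 = 62/5

62/5


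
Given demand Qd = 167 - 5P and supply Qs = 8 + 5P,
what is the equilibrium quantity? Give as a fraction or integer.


First find equilibrium price:
167 - 5P = 8 + 5P
P* = 159/10 = 159/10
Then substitute into demand:
Q* = 167 - 5 * 159/10 = 175/2

175/2


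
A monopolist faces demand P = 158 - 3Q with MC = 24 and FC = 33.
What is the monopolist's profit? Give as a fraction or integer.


MR = MC: 158 - 6Q = 24
Q* = 67/3
P* = 158 - 3*67/3 = 91
Profit = (P* - MC)*Q* - FC
= (91 - 24)*67/3 - 33
= 67*67/3 - 33
= 4489/3 - 33 = 4390/3

4390/3


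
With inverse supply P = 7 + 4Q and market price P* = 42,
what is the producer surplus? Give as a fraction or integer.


Minimum supply price (at Q=0): P_min = 7
Quantity supplied at P* = 42:
Q* = (42 - 7)/4 = 35/4
PS = (1/2) * Q* * (P* - P_min)
PS = (1/2) * 35/4 * (42 - 7)
PS = (1/2) * 35/4 * 35 = 1225/8

1225/8
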